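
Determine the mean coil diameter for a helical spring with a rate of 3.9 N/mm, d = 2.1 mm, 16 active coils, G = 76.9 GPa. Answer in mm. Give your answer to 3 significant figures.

14.4 mm

D = (Gd⁴/(8N_a·k))^(1/3) = (76.9×10³·2.1⁴/(8·16·3.9))^(1/3)
  = (2995.91)^(1/3) = 14.4159 mm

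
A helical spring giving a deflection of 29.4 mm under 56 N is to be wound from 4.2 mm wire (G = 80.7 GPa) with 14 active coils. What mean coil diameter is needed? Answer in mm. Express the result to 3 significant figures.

49.0 mm

Required rate k = F/δ = 56/29.4 = 1.9048 N/mm
D = (Gd⁴/(8N_a·k))^(1/3) = (80.7×10³·4.2⁴/(8·14·1.9048))^(1/3)
  = (117710)^(1/3) = 49.0084 mm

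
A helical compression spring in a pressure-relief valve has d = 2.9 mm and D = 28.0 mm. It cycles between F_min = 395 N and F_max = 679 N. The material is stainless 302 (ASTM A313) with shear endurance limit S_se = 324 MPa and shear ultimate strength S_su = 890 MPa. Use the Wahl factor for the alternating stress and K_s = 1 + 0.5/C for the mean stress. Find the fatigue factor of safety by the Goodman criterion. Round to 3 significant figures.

C = D/d = 28.0/2.9 = 9.6552; K_W = (4C−1)/(4C−4)+0.615/C = 1.1503; K_s = 1+0.5/C = 1.0518
F_a = (F_max−F_min)/2 = 142 N; F_m = (F_max+F_min)/2 = 537 N
τ_a = K_W·8F_aD/(πd³) = 1.1503 × 415.14 = 477.55 MPa
τ_m = K_s·8F_mD/(πd³) = 1.0518 × 1569.9 = 1651.2 MPa
Goodman: 1/n_f = τ_a/S_se + τ_m/S_su = 477.55/324 + 1651.2/890 = 1.47393 + 1.85531 = 3.3292
n_f = 1/3.3292 = 0.3004

0.300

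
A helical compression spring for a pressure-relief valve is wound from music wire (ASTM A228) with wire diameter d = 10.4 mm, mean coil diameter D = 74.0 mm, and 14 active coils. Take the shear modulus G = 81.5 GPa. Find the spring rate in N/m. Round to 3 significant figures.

k = Gd⁴/(8D³N_a) = (81.5×10³ × 10.4⁴) / (8 × 74.0³ × 14)
  = 9.53435e+08 / 4.53851e+07 = 21.008 N/mm = 21008 N/m

21000 N/m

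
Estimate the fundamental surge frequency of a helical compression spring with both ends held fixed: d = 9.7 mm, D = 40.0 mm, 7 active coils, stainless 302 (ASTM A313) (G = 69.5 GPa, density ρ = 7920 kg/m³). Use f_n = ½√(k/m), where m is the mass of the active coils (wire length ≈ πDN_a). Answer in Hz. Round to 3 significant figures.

k = Gd⁴/(8D³N_a) = (69.5×10³)(9.7⁴)/(8·40.0³·7) = 171.67 N/mm = 1.7167e+05 N/m
Wire length L = πDN_a = π·40.0·7 = 879.65 mm
m = ρ·(πd²/4)·L = 7920 × 73.898×10⁻⁶ m² × 0.87965 m = 0.51483 kg
f_n = ½√(k/m) = 0.5·√(1.7167e+05/0.51483) = 0.5·√(3.3346e+05) = 288.73 Hz

289 Hz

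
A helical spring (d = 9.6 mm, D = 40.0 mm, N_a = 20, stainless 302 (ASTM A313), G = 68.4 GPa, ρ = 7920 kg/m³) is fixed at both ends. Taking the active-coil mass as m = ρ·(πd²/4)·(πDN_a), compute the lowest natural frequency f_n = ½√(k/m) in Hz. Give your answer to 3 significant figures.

k = Gd⁴/(8D³N_a) = (68.4×10³)(9.6⁴)/(8·40.0³·20) = 56.734 N/mm = 56734 N/m
Wire length L = πDN_a = π·40.0·20 = 2513.3 mm
m = ρ·(πd²/4)·L = 7920 × 72.382×10⁻⁶ m² × 2.5133 m = 1.4408 kg
f_n = ½√(k/m) = 0.5·√(56734/1.4408) = 0.5·√(39377) = 99.218 Hz

99.2 Hz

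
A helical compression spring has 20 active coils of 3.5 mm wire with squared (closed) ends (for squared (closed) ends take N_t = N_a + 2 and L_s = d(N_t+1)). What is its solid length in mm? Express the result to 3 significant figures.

80.5 mm

squared (closed) ends: N_t = N_a + 2 = 20 + 2 = 22
L_s = d·(N_t+1) = 3.5 × 23 = 80.5 mm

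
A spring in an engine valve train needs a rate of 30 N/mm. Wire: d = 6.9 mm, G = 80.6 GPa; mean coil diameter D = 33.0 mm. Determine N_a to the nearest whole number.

N_a = Gd⁴/(8D³k) = (80.6×10³ × 6.9⁴)/(8 × 33.0³ × 30)
    = 1.82697e+08 / 8.62488e+06 = 21.18 → 21 coils

21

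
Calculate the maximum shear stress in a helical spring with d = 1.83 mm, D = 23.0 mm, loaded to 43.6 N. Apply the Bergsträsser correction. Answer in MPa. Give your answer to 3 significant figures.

Spring index C = D/d = 23.0/1.83 = 12.5683
K_B = (4C+2)/(4C−3) = 52.273/47.273 = 1.1058
τ₀ = 8FD/(πd³) = 8·43.6·23.0/(π·1.83³) = 8022.4/19.253 = 416.68 MPa
τ_max = K·τ₀ = 1.1058 × 416.68 = 460.75 MPa

461 MPa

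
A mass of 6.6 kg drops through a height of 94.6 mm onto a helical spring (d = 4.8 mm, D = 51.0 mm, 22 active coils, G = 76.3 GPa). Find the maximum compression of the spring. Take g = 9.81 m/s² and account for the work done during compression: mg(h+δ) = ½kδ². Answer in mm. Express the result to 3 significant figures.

129 mm

k = Gd⁴/(8D³N_a) = (76.3×10³)(4.8⁴)/(8·51.0³·22) = 1.7349 N/mm
W = mg = 6.6 × 9.81 = 64.746 N
½kδ² − Wδ − Wh = 0 → δ = (W + √(W² + 2kWh))/k
δ = (64.746 + √(4192 + 21252))/1.7349 = (64.746 + 159.51)/1.7349 = 129.27 mm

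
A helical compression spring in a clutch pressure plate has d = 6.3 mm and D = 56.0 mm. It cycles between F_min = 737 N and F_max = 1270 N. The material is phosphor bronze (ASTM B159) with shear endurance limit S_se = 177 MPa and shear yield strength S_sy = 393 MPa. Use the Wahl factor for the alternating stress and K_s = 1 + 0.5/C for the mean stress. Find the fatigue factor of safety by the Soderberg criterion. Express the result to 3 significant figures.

C = D/d = 56.0/6.3 = 8.8889; K_W = (4C−1)/(4C−4)+0.615/C = 1.1643; K_s = 1+0.5/C = 1.0562
F_a = (F_max−F_min)/2 = 266.5 N; F_m = (F_max+F_min)/2 = 1003.5 N
τ_a = K_W·8F_aD/(πd³) = 1.1643 × 151.99 = 176.95 MPa
τ_m = K_s·8F_mD/(πd³) = 1.0562 × 572.3 = 604.49 MPa
Soderberg: 1/n_f = τ_a/S_se + τ_m/S_sy = 176.95/177 + 604.49/393 = 0.99972 + 1.53815 = 2.5379
n_f = 1/2.5379 = 0.394

0.394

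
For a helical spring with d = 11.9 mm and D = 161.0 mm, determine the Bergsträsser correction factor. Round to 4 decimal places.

C = D/d = 161.0/11.9 = 13.5294
K_B = (4C+2)/(4C−3) = 56.118/51.118 = 1.0978

1.0978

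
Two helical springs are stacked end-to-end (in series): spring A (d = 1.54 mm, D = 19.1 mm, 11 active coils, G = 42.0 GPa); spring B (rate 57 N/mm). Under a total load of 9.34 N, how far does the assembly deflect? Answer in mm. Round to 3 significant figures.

24.4 mm

k_A = Gd⁴/(8D³N_a) = (42.0×10³)(1.54⁴)/(8·19.1³·11) = 0.38526 N/mm
Series: 1/k_eq = 1/0.38526 + 1/57 = 2.6132; k_eq = 0.38267 N/mm
δ = F/k_eq = 9.34/0.38267 = 24.407 mm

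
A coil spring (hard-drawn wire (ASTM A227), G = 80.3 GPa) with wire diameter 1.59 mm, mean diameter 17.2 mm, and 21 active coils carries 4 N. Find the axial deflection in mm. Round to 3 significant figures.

6.66 mm

k = Gd⁴/(8D³N_a) = (80.3×10³)(1.59⁴)/(8·17.2³·21) = 0.60036 N/mm
δ = F/k = 4 / 0.60036 = 6.6627 mm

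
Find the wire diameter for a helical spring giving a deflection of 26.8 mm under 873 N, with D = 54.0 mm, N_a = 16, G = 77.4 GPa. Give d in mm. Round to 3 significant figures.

Required rate k = F/δ = 873/26.8 = 32.575 N/mm
d = (8D³N_a·k / G)^(1/4) = (8·54.0³·16·32.575 / (77.4×10³))^0.25
  = (8482.6)^0.25 = 9.5969 mm

9.60 mm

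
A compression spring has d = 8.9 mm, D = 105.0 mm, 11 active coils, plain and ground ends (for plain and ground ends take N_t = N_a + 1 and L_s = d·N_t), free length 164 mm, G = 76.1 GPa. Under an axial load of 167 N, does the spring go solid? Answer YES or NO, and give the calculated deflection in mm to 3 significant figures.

NO, δ = 35.6 mm

k = Gd⁴/(8D³N_a) = (76.1×10³)(8.9⁴)/(8·105.0³·11) = 4.687 N/mm
N_t = 12; L_s = 8.9·12 = 106.8 mm; δ_solid = L₀ − L_s = 164 − 106.8 = 57.2 mm
δ = F/k = 167/4.687 = 35.631 mm
δ < δ_solid → spring does not go solid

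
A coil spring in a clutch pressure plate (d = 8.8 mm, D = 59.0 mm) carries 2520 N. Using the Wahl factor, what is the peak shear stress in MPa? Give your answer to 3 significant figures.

680 MPa

Spring index C = D/d = 59.0/8.8 = 6.7045
K_W = (4C−1)/(4C−4) + 0.615/C = 25.818/22.818 + 0.0917 = 1.2232
τ₀ = 8FD/(πd³) = 8·2520·59.0/(π·8.8³) = 1.18944e+06/2140.9 = 555.58 MPa
τ_max = K·τ₀ = 1.2232 × 555.58 = 679.58 MPa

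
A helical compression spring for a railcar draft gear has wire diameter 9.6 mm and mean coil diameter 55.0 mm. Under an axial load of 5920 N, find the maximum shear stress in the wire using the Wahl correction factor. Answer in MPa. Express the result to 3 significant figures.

1190 MPa

Spring index C = D/d = 55.0/9.6 = 5.7292
K_W = (4C−1)/(4C−4) + 0.615/C = 21.917/18.917 + 0.1073 = 1.2659
τ₀ = 8FD/(πd³) = 8·5920·55.0/(π·9.6³) = 2.6048e+06/2779.5 = 937.15 MPa
τ_max = K·τ₀ = 1.2659 × 937.15 = 1186.4 MPa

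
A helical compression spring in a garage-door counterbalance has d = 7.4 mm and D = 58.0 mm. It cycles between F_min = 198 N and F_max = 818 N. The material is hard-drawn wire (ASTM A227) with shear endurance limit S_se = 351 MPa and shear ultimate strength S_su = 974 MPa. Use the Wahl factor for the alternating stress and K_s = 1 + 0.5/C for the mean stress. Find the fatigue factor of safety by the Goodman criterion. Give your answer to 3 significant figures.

1.71

C = D/d = 58.0/7.4 = 7.8378; K_W = (4C−1)/(4C−4)+0.615/C = 1.1881; K_s = 1+0.5/C = 1.0638
F_a = (F_max−F_min)/2 = 310 N; F_m = (F_max+F_min)/2 = 508 N
τ_a = K_W·8F_aD/(πd³) = 1.1881 × 112.99 = 134.25 MPa
τ_m = K_s·8F_mD/(πd³) = 1.0638 × 185.16 = 196.97 MPa
Goodman: 1/n_f = τ_a/S_se + τ_m/S_su = 134.25/351 + 196.97/974 = 0.38247 + 0.20223 = 0.5847
n_f = 1/0.5847 = 1.71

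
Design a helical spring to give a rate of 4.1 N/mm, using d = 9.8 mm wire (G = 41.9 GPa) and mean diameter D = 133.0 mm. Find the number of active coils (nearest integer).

5

N_a = Gd⁴/(8D³k) = (41.9×10³ × 9.8⁴)/(8 × 133.0³ × 4.1)
    = 3.86472e+08 / 7.71665e+07 = 5.008 → 5 coils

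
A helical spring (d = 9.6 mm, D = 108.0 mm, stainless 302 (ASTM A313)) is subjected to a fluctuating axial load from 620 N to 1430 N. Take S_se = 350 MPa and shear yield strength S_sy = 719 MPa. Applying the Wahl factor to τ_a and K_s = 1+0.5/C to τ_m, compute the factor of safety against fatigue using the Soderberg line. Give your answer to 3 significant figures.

1.15

C = D/d = 108.0/9.6 = 11.2500; K_W = (4C−1)/(4C−4)+0.615/C = 1.1278; K_s = 1+0.5/C = 1.0444
F_a = (F_max−F_min)/2 = 405 N; F_m = (F_max+F_min)/2 = 1025 N
τ_a = K_W·8F_aD/(πd³) = 1.1278 × 125.89 = 141.99 MPa
τ_m = K_s·8F_mD/(πd³) = 1.0444 × 318.62 = 332.78 MPa
Soderberg: 1/n_f = τ_a/S_se + τ_m/S_sy = 141.99/350 + 332.78/719 = 0.40568 + 0.46284 = 0.86852
n_f = 1/0.86852 = 1.151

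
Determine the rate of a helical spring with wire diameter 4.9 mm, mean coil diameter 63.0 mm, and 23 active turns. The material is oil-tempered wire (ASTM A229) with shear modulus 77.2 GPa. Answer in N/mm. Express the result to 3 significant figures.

k = Gd⁴/(8D³N_a) = (77.2×10³ × 4.9⁴) / (8 × 63.0³ × 23)
  = 4.45043e+07 / 4.60086e+07 = 0.9673 N/mm

0.967 N/mm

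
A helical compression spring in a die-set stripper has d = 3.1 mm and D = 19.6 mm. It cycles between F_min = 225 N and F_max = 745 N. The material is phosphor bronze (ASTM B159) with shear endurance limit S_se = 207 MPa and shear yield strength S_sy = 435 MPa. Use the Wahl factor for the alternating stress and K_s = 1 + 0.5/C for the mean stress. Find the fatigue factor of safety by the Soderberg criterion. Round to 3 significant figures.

C = D/d = 19.6/3.1 = 6.3226; K_W = (4C−1)/(4C−4)+0.615/C = 1.2382; K_s = 1+0.5/C = 1.0791
F_a = (F_max−F_min)/2 = 260 N; F_m = (F_max+F_min)/2 = 485 N
τ_a = K_W·8F_aD/(πd³) = 1.2382 × 435.6 = 539.35 MPa
τ_m = K_s·8F_mD/(πd³) = 1.0791 × 812.56 = 876.81 MPa
Soderberg: 1/n_f = τ_a/S_se + τ_m/S_sy = 539.35/207 + 876.81/435 = 2.60554 + 2.01566 = 4.6212
n_f = 1/4.6212 = 0.2164

0.216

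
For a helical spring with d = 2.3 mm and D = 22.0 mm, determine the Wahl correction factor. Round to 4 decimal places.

C = D/d = 22.0/2.3 = 9.5652
K_W = (4C−1)/(4C−4) + 0.615/C = 37.261/34.261 + 0.0643 = 1.1519

1.1519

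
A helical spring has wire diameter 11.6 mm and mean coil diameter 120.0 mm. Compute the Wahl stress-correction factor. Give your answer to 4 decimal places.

C = D/d = 120.0/11.6 = 10.3448
K_W = (4C−1)/(4C−4) + 0.615/C = 40.379/37.379 + 0.0594 = 1.1397

1.1397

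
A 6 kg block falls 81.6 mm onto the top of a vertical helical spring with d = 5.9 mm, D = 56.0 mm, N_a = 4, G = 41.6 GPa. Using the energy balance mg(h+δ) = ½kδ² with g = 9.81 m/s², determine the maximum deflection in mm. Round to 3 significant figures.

39.9 mm

k = Gd⁴/(8D³N_a) = (41.6×10³)(5.9⁴)/(8·56.0³·4) = 8.9699 N/mm
W = mg = 6 × 9.81 = 58.86 N
½kδ² − Wδ − Wh = 0 → δ = (W + √(W² + 2kWh))/k
δ = (58.86 + √(3464.5 + 86164.4))/8.9699 = (58.86 + 299.38)/8.9699 = 39.938 mm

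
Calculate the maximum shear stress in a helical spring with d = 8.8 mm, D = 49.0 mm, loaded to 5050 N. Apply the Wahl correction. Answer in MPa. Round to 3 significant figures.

1180 MPa

Spring index C = D/d = 49.0/8.8 = 5.5682
K_W = (4C−1)/(4C−4) + 0.615/C = 21.273/18.273 + 0.1104 = 1.2746
τ₀ = 8FD/(πd³) = 8·5050·49.0/(π·8.8³) = 1.9796e+06/2140.9 = 924.65 MPa
τ_max = K·τ₀ = 1.2746 × 924.65 = 1178.6 MPa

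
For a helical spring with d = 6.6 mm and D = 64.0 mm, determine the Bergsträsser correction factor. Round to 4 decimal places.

1.1397

C = D/d = 64.0/6.6 = 9.6970
K_B = (4C+2)/(4C−3) = 40.788/35.788 = 1.1397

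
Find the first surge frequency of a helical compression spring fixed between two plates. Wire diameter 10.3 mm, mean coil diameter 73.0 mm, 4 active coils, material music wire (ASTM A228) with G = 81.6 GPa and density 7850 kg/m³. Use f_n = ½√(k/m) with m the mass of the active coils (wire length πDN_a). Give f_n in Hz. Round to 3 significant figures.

k = Gd⁴/(8D³N_a) = (81.6×10³)(10.3⁴)/(8·73.0³·4) = 73.777 N/mm = 73777 N/m
Wire length L = πDN_a = π·73.0·4 = 917.35 mm
m = ρ·(πd²/4)·L = 7850 × 83.323×10⁻⁶ m² × 0.91735 m = 0.60002 kg
f_n = ½√(k/m) = 0.5·√(73777/0.60002) = 0.5·√(1.2296e+05) = 175.33 Hz

175 Hz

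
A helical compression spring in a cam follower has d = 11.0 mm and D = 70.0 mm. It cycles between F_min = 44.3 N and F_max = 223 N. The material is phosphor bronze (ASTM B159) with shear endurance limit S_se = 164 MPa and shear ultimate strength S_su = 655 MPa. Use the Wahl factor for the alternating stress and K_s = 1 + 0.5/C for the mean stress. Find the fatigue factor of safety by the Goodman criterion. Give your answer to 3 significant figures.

8.35

C = D/d = 70.0/11.0 = 6.3636; K_W = (4C−1)/(4C−4)+0.615/C = 1.2365; K_s = 1+0.5/C = 1.0786
F_a = (F_max−F_min)/2 = 89.35 N; F_m = (F_max+F_min)/2 = 133.65 N
τ_a = K_W·8F_aD/(πd³) = 1.2365 × 11.966 = 14.796 MPa
τ_m = K_s·8F_mD/(πd³) = 1.0786 × 17.899 = 19.305 MPa
Goodman: 1/n_f = τ_a/S_se + τ_m/S_su = 14.796/164 + 19.305/655 = 0.09022 + 0.02947 = 0.11969
n_f = 1/0.11969 = 8.355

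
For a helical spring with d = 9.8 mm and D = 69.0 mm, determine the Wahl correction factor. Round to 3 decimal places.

1.212

C = D/d = 69.0/9.8 = 7.0408
K_W = (4C−1)/(4C−4) + 0.615/C = 27.163/24.163 + 0.0873 = 1.2115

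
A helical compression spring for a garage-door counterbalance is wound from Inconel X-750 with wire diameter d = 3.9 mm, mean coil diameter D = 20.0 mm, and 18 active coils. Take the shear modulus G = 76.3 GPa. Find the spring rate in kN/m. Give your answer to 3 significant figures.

k = Gd⁴/(8D³N_a) = (76.3×10³ × 3.9⁴) / (8 × 20.0³ × 18)
  = 1.76516e+07 / 1.152e+06 = 15.323 N/mm

15.3 kN/m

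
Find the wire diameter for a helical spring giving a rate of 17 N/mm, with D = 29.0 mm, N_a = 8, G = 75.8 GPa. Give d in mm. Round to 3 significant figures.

d = (8D³N_a·k / G)^(1/4) = (8·29.0³·8·17 / (75.8×10³))^0.25
  = (350.07)^0.25 = 4.3255 mm

4.33 mm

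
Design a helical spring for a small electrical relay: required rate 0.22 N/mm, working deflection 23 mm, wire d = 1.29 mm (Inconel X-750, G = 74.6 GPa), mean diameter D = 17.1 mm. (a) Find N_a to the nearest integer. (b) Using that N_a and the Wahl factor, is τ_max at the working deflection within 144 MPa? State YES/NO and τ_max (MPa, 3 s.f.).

N_a = Gd⁴/(8D³k) = (74.6×10³)(1.29⁴)/(8·17.1³·0.22) = 23.47 → N_a = 23
Actual rate k = Gd⁴/(8D³·23) = 0.22454 N/mm
Working load F = kδ = 0.22454·23 = 5.1644 N
C = 17.1/1.29 = 13.2558; K_W = (4C−1)/(4C−4)+0.615/C = 1.1076
τ_max = K_W·8FD/(πd³) = 1.1076·104.76 = 116.03 MPa
τ_max ≤ 144 MPa → acceptable

(a) 23 coils; (b) YES, τ_max = 116 MPa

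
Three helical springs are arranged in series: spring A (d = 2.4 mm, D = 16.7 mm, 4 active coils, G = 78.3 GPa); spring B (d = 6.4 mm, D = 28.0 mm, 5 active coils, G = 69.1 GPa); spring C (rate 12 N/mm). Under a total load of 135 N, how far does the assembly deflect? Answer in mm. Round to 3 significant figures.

k_A = Gd⁴/(8D³N_a) = (78.3×10³)(2.4⁴)/(8·16.7³·4) = 17.43 N/mm
k_B = Gd⁴/(8D³N_a) = (69.1×10³)(6.4⁴)/(8·28.0³·5) = 132.03 N/mm
Series: 1/k_eq = 1/17.43 + 1/132.03 + 1/12 = 0.14828; k_eq = 6.7441 N/mm
δ = F/k_eq = 135/6.7441 = 20.018 mm

20.0 mm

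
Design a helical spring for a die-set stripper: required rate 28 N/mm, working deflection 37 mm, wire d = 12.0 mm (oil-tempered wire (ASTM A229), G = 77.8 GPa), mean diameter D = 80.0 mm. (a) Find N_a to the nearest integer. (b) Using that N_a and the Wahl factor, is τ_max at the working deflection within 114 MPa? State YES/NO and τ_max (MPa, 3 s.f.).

(a) 14 coils; (b) NO, τ_max = 150 MPa

N_a = Gd⁴/(8D³k) = (77.8×10³)(12.0⁴)/(8·80.0³·28) = 14.07 → N_a = 14
Actual rate k = Gd⁴/(8D³·14) = 28.133 N/mm
Working load F = kδ = 28.133·37 = 1040.9 N
C = 80.0/12.0 = 6.6667; K_W = (4C−1)/(4C−4)+0.615/C = 1.2246
τ_max = K_W·8FD/(πd³) = 1.2246·122.72 = 150.28 MPa
τ_max > 114 MPa → exceeds allowable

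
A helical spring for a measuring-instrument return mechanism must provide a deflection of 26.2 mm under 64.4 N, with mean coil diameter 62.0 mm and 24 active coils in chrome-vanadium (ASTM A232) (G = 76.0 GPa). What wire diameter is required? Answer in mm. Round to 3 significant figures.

6.20 mm

Required rate k = F/δ = 64.4/26.2 = 2.458 N/mm
d = (8D³N_a·k / G)^(1/4) = (8·62.0³·24·2.458 / (76.0×10³))^0.25
  = (1480)^0.25 = 6.2024 mm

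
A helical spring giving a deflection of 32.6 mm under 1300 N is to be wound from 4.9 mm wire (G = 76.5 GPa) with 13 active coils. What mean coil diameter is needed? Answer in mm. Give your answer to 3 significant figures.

Required rate k = F/δ = 1300/32.6 = 39.877 N/mm
D = (Gd⁴/(8N_a·k))^(1/3) = (76.5×10³·4.9⁴/(8·13·39.877))^(1/3)
  = (10633.8)^(1/3) = 21.9902 mm

22.0 mm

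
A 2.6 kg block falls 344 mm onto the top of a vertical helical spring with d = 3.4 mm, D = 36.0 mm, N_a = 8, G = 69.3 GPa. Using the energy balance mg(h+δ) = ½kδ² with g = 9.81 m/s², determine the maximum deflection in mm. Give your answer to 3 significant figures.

83.9 mm

k = Gd⁴/(8D³N_a) = (69.3×10³)(3.4⁴)/(8·36.0³·8) = 3.1014 N/mm
W = mg = 2.6 × 9.81 = 25.506 N
½kδ² − Wδ − Wh = 0 → δ = (W + √(W² + 2kWh))/k
δ = (25.506 + √(650.56 + 54424.2))/3.1014 = (25.506 + 234.68)/3.1014 = 83.892 mm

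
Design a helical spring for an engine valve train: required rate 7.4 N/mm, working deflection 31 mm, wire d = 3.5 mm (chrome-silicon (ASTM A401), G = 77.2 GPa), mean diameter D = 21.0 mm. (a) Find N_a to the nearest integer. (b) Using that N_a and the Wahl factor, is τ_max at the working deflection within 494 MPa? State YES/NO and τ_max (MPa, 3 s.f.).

N_a = Gd⁴/(8D³k) = (77.2×10³)(3.5⁴)/(8·21.0³·7.4) = 21.13 → N_a = 21
Actual rate k = Gd⁴/(8D³·21) = 7.446 N/mm
Working load F = kδ = 7.446·31 = 230.83 N
C = 21.0/3.5 = 6.0000; K_W = (4C−1)/(4C−4)+0.615/C = 1.2525
τ_max = K_W·8FD/(πd³) = 1.2525·287.9 = 360.59 MPa
τ_max ≤ 494 MPa → acceptable

(a) 21 coils; (b) YES, τ_max = 361 MPa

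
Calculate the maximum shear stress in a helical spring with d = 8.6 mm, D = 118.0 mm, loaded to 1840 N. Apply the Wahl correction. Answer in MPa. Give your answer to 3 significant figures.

959 MPa

Spring index C = D/d = 118.0/8.6 = 13.7209
K_W = (4C−1)/(4C−4) + 0.615/C = 53.884/50.884 + 0.0448 = 1.1038
τ₀ = 8FD/(πd³) = 8·1840·118.0/(π·8.6³) = 1.73696e+06/1998.2 = 869.25 MPa
τ_max = K·τ₀ = 1.1038 × 869.25 = 959.46 MPa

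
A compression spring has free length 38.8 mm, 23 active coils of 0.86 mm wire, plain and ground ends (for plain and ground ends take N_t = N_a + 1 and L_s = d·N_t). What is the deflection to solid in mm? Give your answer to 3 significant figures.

N_t = 24; L_s = 0.86·24 = 20.64 mm
δ_solid = L₀ − L_s = 38.8 − 20.64 = 18.16 mm

18.2 mm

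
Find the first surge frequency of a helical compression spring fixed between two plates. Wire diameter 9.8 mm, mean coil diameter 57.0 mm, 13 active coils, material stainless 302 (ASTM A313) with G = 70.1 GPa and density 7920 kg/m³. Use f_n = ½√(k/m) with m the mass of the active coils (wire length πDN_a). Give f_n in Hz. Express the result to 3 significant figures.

77.7 Hz

k = Gd⁴/(8D³N_a) = (70.1×10³)(9.8⁴)/(8·57.0³·13) = 33.571 N/mm = 33571 N/m
Wire length L = πDN_a = π·57.0·13 = 2327.9 mm
m = ρ·(πd²/4)·L = 7920 × 75.43×10⁻⁶ m² × 2.3279 m = 1.3907 kg
f_n = ½√(k/m) = 0.5·√(33571/1.3907) = 0.5·√(24140) = 77.685 Hz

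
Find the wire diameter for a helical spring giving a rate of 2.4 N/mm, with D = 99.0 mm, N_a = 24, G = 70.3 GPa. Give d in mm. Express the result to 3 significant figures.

8.93 mm

d = (8D³N_a·k / G)^(1/4) = (8·99.0³·24·2.4 / (70.3×10³))^0.25
  = (6360.1)^0.25 = 8.9303 mm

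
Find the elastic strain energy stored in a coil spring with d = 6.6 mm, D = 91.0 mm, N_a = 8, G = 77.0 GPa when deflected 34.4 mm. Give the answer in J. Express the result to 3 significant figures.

1.79 J

k = Gd⁴/(8D³N_a) = (77.0×10³)(6.6⁴)/(8·91.0³·8) = 3.0294 N/mm
U = ½kδ² = 0.5 × 3.0294 × 34.4² = 1792.5 N·mm = 1.7925 J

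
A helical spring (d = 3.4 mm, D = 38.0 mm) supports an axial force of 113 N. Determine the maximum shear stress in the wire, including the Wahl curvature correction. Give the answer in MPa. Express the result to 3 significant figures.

314 MPa

Spring index C = D/d = 38.0/3.4 = 11.1765
K_W = (4C−1)/(4C−4) + 0.615/C = 43.706/40.706 + 0.0550 = 1.1287
τ₀ = 8FD/(πd³) = 8·113·38.0/(π·3.4³) = 34352/123.48 = 278.21 MPa
τ_max = K·τ₀ = 1.1287 × 278.21 = 314.02 MPa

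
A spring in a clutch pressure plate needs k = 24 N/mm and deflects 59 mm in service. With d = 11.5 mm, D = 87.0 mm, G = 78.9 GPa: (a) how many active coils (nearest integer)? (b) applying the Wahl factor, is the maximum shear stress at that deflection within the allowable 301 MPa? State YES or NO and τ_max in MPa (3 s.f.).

N_a = Gd⁴/(8D³k) = (78.9×10³)(11.5⁴)/(8·87.0³·24) = 10.91 → N_a = 11
Actual rate k = Gd⁴/(8D³·11) = 23.814 N/mm
Working load F = kδ = 23.814·59 = 1405 N
C = 87.0/11.5 = 7.5652; K_W = (4C−1)/(4C−4)+0.615/C = 1.1955
τ_max = K_W·8FD/(πd³) = 1.1955·204.67 = 244.68 MPa
τ_max ≤ 301 MPa → acceptable

(a) 11 coils; (b) YES, τ_max = 245 MPa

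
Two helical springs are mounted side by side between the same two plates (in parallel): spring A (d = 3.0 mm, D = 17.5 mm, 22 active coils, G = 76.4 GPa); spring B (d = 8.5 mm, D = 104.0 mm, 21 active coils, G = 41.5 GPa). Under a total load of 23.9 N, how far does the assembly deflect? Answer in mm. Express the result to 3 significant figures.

k_A = Gd⁴/(8D³N_a) = (76.4×10³)(3.0⁴)/(8·17.5³·22) = 6.5607 N/mm
k_B = Gd⁴/(8D³N_a) = (41.5×10³)(8.5⁴)/(8·104.0³·21) = 1.1463 N/mm
Parallel: k_eq = 6.5607 + 1.1463 = 7.7071 N/mm
δ = F/k_eq = 23.9/7.7071 = 3.1011 mm

3.10 mm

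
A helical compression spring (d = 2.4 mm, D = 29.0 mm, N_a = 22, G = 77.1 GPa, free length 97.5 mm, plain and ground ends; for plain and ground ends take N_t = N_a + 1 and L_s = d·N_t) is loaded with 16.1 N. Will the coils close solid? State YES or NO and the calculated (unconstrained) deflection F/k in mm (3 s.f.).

NO, δ = 27.0 mm

k = Gd⁴/(8D³N_a) = (77.1×10³)(2.4⁴)/(8·29.0³·22) = 0.59593 N/mm
N_t = 23; L_s = 2.4·23 = 55.2 mm; δ_solid = L₀ − L_s = 97.5 − 55.2 = 42.3 mm
δ = F/k = 16.1/0.59593 = 27.017 mm
δ < δ_solid → spring does not go solid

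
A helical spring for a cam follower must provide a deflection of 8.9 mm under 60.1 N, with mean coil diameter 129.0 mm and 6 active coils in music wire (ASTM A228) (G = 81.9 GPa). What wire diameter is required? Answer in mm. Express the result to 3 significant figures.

9.60 mm

Required rate k = F/δ = 60.1/8.9 = 6.7528 N/mm
d = (8D³N_a·k / G)^(1/4) = (8·129.0³·6·6.7528 / (81.9×10³))^0.25
  = (8495.9)^0.25 = 9.6007 mm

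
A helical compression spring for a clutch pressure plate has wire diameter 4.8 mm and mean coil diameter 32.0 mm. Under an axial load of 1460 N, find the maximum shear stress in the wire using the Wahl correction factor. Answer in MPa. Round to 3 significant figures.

1320 MPa

Spring index C = D/d = 32.0/4.8 = 6.6667
K_W = (4C−1)/(4C−4) + 0.615/C = 25.667/22.667 + 0.0922 = 1.2246
τ₀ = 8FD/(πd³) = 8·1460·32.0/(π·4.8³) = 373760/347.44 = 1075.8 MPa
τ_max = K·τ₀ = 1.2246 × 1075.8 = 1317.4 MPa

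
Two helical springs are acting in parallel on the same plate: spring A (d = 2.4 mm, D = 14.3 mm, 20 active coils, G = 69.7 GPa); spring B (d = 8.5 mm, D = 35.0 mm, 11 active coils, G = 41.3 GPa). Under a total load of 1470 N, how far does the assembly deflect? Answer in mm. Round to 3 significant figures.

k_A = Gd⁴/(8D³N_a) = (69.7×10³)(2.4⁴)/(8·14.3³·20) = 4.9425 N/mm
k_B = Gd⁴/(8D³N_a) = (41.3×10³)(8.5⁴)/(8·35.0³·11) = 57.14 N/mm
Parallel: k_eq = 4.9425 + 57.14 = 62.082 N/mm
δ = F/k_eq = 1470/62.082 = 23.678 mm

23.7 mm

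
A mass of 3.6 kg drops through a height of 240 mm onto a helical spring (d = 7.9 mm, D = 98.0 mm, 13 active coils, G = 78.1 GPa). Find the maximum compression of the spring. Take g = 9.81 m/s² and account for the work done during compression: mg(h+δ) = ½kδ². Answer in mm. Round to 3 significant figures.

k = Gd⁴/(8D³N_a) = (78.1×10³)(7.9⁴)/(8·98.0³·13) = 3.1078 N/mm
W = mg = 3.6 × 9.81 = 35.316 N
½kδ² − Wδ − Wh = 0 → δ = (W + √(W² + 2kWh))/k
δ = (35.316 + √(1247.2 + 52681.8))/3.1078 = (35.316 + 232.23)/3.1078 = 86.088 mm

86.1 mm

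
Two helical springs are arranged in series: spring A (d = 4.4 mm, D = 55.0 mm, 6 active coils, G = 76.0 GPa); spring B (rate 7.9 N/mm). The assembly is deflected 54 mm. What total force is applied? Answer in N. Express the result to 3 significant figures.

k_A = Gd⁴/(8D³N_a) = (76.0×10³)(4.4⁴)/(8·55.0³·6) = 3.5669 N/mm
Series: 1/k_eq = 1/3.5669 + 1/7.9 = 0.40694; k_eq = 2.4574 N/mm
F = k_eq·δ = 2.4574·54 = 132.7 N

133 N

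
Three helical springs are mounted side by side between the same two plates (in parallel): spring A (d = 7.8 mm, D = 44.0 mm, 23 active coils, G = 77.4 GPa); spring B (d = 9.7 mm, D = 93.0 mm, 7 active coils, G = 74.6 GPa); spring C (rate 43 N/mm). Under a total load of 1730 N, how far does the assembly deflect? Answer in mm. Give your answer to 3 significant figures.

22.8 mm

k_A = Gd⁴/(8D³N_a) = (77.4×10³)(7.8⁴)/(8·44.0³·23) = 18.279 N/mm
k_B = Gd⁴/(8D³N_a) = (74.6×10³)(9.7⁴)/(8·93.0³·7) = 14.662 N/mm
Parallel: k_eq = 18.279 + 14.662 + 43 = 75.94 N/mm
δ = F/k_eq = 1730/75.94 = 22.781 mm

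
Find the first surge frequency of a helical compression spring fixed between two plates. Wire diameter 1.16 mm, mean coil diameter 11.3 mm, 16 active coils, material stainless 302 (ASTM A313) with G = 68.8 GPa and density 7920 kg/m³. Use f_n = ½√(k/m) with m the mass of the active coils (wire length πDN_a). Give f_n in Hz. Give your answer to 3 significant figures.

188 Hz

k = Gd⁴/(8D³N_a) = (68.8×10³)(1.16⁴)/(8·11.3³·16) = 0.67449 N/mm = 674.49 N/m
Wire length L = πDN_a = π·11.3·16 = 568 mm
m = ρ·(πd²/4)·L = 7920 × 1.0568×10⁻⁶ m² × 0.568 m = 0.0047542 kg
f_n = ½√(k/m) = 0.5·√(674.49/0.0047542) = 0.5·√(1.4187e+05) = 188.33 Hz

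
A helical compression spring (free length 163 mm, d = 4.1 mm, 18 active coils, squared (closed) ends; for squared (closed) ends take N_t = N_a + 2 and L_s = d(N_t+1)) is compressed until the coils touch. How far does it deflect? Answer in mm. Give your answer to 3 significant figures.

76.9 mm

N_t = 20; L_s = 4.1·21 = 86.1 mm
δ_solid = L₀ − L_s = 163 − 86.1 = 76.9 mm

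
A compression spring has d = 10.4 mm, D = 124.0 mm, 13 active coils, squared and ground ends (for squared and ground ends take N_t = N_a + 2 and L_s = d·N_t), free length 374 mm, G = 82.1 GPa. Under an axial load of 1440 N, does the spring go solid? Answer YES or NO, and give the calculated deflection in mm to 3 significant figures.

YES, δ = 297 mm

k = Gd⁴/(8D³N_a) = (82.1×10³)(10.4⁴)/(8·124.0³·13) = 4.8437 N/mm
N_t = 15; L_s = 10.4·15 = 156 mm; δ_solid = L₀ − L_s = 374 − 156 = 218 mm
δ = F/k = 1440/4.8437 = 297.29 mm
δ ≥ δ_solid → spring goes solid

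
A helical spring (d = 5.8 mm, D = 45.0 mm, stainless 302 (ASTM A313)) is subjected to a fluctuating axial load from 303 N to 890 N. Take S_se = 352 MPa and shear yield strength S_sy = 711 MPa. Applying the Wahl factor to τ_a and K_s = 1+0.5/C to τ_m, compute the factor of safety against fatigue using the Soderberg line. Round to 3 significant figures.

0.903

C = D/d = 45.0/5.8 = 7.7586; K_W = (4C−1)/(4C−4)+0.615/C = 1.1902; K_s = 1+0.5/C = 1.0644
F_a = (F_max−F_min)/2 = 293.5 N; F_m = (F_max+F_min)/2 = 596.5 N
τ_a = K_W·8F_aD/(πd³) = 1.1902 × 172.38 = 205.17 MPa
τ_m = K_s·8F_mD/(πd³) = 1.0644 × 350.33 = 372.91 MPa
Soderberg: 1/n_f = τ_a/S_se + τ_m/S_sy = 205.17/352 + 372.91/711 = 0.58286 + 0.52448 = 1.1073
n_f = 1/1.1073 = 0.9031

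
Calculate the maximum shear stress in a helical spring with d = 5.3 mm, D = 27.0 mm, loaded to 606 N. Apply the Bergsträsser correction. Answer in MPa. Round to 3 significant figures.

360 MPa

Spring index C = D/d = 27.0/5.3 = 5.0943
K_B = (4C+2)/(4C−3) = 22.377/17.377 = 1.2877
τ₀ = 8FD/(πd³) = 8·606·27.0/(π·5.3³) = 130896/467.71 = 279.87 MPa
τ_max = K·τ₀ = 1.2877 × 279.87 = 360.39 MPa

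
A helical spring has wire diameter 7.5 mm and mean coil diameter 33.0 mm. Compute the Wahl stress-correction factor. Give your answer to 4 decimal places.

C = D/d = 33.0/7.5 = 4.4000
K_W = (4C−1)/(4C−4) + 0.615/C = 16.600/13.600 + 0.1398 = 1.3604

1.3604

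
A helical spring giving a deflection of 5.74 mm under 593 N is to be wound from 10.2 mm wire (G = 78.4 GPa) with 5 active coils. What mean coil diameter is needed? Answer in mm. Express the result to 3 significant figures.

Required rate k = F/δ = 593/5.74 = 103.31 N/mm
D = (Gd⁴/(8N_a·k))^(1/3) = (78.4×10³·10.2⁴/(8·5·103.31))^(1/3)
  = (205359)^(1/3) = 58.9981 mm

59.0 mm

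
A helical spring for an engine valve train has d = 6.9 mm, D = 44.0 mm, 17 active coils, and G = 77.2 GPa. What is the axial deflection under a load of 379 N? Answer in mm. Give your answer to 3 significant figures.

25.1 mm

k = Gd⁴/(8D³N_a) = (77.2×10³)(6.9⁴)/(8·44.0³·17) = 15.105 N/mm
δ = F/k = 379 / 15.105 = 25.091 mm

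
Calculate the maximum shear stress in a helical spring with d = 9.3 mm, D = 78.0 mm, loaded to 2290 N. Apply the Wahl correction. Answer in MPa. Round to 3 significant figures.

Spring index C = D/d = 78.0/9.3 = 8.3871
K_W = (4C−1)/(4C−4) + 0.615/C = 32.548/29.548 + 0.0733 = 1.1749
τ₀ = 8FD/(πd³) = 8·2290·78.0/(π·9.3³) = 1.42896e+06/2527 = 565.49 MPa
τ_max = K·τ₀ = 1.1749 × 565.49 = 664.36 MPa

664 MPa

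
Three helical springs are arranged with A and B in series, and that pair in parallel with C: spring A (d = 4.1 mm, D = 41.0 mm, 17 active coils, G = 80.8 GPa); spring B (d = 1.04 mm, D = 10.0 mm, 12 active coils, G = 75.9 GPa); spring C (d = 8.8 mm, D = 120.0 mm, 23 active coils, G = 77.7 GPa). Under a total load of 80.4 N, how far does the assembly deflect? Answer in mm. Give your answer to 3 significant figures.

37.6 mm

k_A = Gd⁴/(8D³N_a) = (80.8×10³)(4.1⁴)/(8·41.0³·17) = 2.4359 N/mm
k_B = Gd⁴/(8D³N_a) = (75.9×10³)(1.04⁴)/(8·10.0³·12) = 0.92492 N/mm
k_C = Gd⁴/(8D³N_a) = (77.7×10³)(8.8⁴)/(8·120.0³·23) = 1.4655 N/mm
Springs A,B series: k_AB = 1/(1/2.4359+1/0.92492) = 0.67037 N/mm; parallel with C: k_eq = 0.67037+1.4655 = 2.1359 N/mm
δ = F/k_eq = 80.4/2.1359 = 37.642 mm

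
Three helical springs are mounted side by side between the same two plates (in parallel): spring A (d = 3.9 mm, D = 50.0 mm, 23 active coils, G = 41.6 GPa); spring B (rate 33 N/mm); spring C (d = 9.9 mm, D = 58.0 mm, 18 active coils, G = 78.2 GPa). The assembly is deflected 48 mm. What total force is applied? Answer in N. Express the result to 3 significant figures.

k_A = Gd⁴/(8D³N_a) = (41.6×10³)(3.9⁴)/(8·50.0³·23) = 0.41843 N/mm
k_C = Gd⁴/(8D³N_a) = (78.2×10³)(9.9⁴)/(8·58.0³·18) = 26.736 N/mm
Parallel: k_eq = 0.41843 + 33 + 26.736 = 60.155 N/mm
F = k_eq·δ = 60.155·48 = 2887.4 N

2890 N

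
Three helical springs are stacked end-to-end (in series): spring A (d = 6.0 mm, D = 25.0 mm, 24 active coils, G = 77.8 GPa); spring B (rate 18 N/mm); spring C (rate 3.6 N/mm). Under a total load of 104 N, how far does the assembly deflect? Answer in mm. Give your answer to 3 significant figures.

k_A = Gd⁴/(8D³N_a) = (77.8×10³)(6.0⁴)/(8·25.0³·24) = 33.61 N/mm
Series: 1/k_eq = 1/33.61 + 1/18 + 1/3.6 = 0.36309; k_eq = 2.7542 N/mm
δ = F/k_eq = 104/2.7542 = 37.761 mm

37.8 mm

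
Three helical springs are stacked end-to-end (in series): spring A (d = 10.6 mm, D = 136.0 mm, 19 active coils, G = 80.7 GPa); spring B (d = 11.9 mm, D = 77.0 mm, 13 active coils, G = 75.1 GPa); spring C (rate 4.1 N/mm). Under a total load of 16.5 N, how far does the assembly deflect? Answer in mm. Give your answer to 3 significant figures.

k_A = Gd⁴/(8D³N_a) = (80.7×10³)(10.6⁴)/(8·136.0³·19) = 2.6646 N/mm
k_B = Gd⁴/(8D³N_a) = (75.1×10³)(11.9⁴)/(8·77.0³·13) = 31.719 N/mm
Series: 1/k_eq = 1/2.6646 + 1/31.719 + 1/4.1 = 0.65072; k_eq = 1.5368 N/mm
δ = F/k_eq = 16.5/1.5368 = 10.737 mm

10.7 mm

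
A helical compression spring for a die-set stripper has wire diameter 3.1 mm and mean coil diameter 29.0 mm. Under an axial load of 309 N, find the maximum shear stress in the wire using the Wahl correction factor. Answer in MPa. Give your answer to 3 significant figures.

885 MPa

Spring index C = D/d = 29.0/3.1 = 9.3548
K_W = (4C−1)/(4C−4) + 0.615/C = 36.419/33.419 + 0.0657 = 1.1555
τ₀ = 8FD/(πd³) = 8·309·29.0/(π·3.1³) = 71688/93.591 = 765.97 MPa
τ_max = K·τ₀ = 1.1555 × 765.97 = 885.09 MPa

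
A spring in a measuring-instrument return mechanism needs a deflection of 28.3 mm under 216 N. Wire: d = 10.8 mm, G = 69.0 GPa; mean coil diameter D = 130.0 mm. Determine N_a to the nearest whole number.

Required rate k = F/δ = 216/28.3 = 7.6325 N/mm
N_a = Gd⁴/(8D³k) = (69.0×10³ × 10.8⁴)/(8 × 130.0³ × 7.6325)
    = 9.38737e+08 / 1.34149e+08 = 6.998 → 7 coils

7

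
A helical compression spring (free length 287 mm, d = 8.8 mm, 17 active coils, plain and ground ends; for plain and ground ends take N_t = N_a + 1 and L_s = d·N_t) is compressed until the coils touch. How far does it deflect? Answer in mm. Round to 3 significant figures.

129 mm

N_t = 18; L_s = 8.8·18 = 158.4 mm
δ_solid = L₀ − L_s = 287 − 158.4 = 128.6 mm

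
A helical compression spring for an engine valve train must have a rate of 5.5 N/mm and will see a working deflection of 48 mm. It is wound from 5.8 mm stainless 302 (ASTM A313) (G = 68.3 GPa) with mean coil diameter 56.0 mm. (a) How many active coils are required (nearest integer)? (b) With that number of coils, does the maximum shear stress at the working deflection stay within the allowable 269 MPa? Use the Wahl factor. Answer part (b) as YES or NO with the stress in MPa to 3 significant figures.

N_a = Gd⁴/(8D³k) = (68.3×10³)(5.8⁴)/(8·56.0³·5.5) = 10 → N_a = 10
Actual rate k = Gd⁴/(8D³·10) = 5.5015 N/mm
Working load F = kδ = 5.5015·48 = 264.07 N
C = 56.0/5.8 = 9.6552; K_W = (4C−1)/(4C−4)+0.615/C = 1.1503
τ_max = K_W·8FD/(πd³) = 1.1503·193 = 222.02 MPa
τ_max ≤ 269 MPa → acceptable

(a) 10 coils; (b) YES, τ_max = 222 MPa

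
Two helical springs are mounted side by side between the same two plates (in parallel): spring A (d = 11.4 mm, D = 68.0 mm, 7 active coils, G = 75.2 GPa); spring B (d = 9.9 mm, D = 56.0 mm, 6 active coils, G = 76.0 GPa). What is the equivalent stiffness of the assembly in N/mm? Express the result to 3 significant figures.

159 N/mm

k_A = Gd⁴/(8D³N_a) = (75.2×10³)(11.4⁴)/(8·68.0³·7) = 72.131 N/mm
k_B = Gd⁴/(8D³N_a) = (76.0×10³)(9.9⁴)/(8·56.0³·6) = 86.606 N/mm
Parallel: k_eq = 72.131 + 86.606 = 158.74 N/mm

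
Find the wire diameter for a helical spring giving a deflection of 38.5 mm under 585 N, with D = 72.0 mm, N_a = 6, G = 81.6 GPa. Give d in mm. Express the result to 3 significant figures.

7.60 mm

Required rate k = F/δ = 585/38.5 = 15.195 N/mm
d = (8D³N_a·k / G)^(1/4) = (8·72.0³·6·15.195 / (81.6×10³))^0.25
  = (3336.1)^0.25 = 7.6000 mm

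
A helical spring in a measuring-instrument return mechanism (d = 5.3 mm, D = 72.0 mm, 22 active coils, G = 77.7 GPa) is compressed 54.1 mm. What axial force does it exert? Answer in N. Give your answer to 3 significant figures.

k = Gd⁴/(8D³N_a) = (77.7×10³)(5.3⁴)/(8·72.0³·22) = 0.93329 N/mm
F = k·δ = 0.93329 × 54.1 = 50.491 N

50.5 N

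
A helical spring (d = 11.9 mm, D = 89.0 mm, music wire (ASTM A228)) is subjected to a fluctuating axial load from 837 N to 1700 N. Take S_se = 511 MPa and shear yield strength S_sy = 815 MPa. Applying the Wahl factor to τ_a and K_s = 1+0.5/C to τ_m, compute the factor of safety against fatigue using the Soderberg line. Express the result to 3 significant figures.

2.78

C = D/d = 89.0/11.9 = 7.4790; K_W = (4C−1)/(4C−4)+0.615/C = 1.1980; K_s = 1+0.5/C = 1.0669
F_a = (F_max−F_min)/2 = 431.5 N; F_m = (F_max+F_min)/2 = 1268.5 N
τ_a = K_W·8F_aD/(πd³) = 1.1980 × 58.032 = 69.522 MPa
τ_m = K_s·8F_mD/(πd³) = 1.0669 × 170.6 = 182.01 MPa
Soderberg: 1/n_f = τ_a/S_se + τ_m/S_sy = 69.522/511 + 182.01/815 = 0.13605 + 0.22332 = 0.35937
n_f = 1/0.35937 = 2.783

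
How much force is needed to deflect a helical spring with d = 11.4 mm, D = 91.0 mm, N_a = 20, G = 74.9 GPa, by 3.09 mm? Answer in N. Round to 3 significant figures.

32.4 N

k = Gd⁴/(8D³N_a) = (74.9×10³)(11.4⁴)/(8·91.0³·20) = 10.492 N/mm
F = k·δ = 10.492 × 3.09 = 32.42 N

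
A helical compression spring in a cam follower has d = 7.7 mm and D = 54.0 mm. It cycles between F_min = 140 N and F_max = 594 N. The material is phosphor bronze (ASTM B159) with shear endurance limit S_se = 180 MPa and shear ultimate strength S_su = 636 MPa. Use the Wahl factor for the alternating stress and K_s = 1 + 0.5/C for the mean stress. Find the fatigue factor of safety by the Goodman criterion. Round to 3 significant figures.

C = D/d = 54.0/7.7 = 7.0130; K_W = (4C−1)/(4C−4)+0.615/C = 1.2124; K_s = 1+0.5/C = 1.0713
F_a = (F_max−F_min)/2 = 227 N; F_m = (F_max+F_min)/2 = 367 N
τ_a = K_W·8F_aD/(πd³) = 1.2124 × 68.373 = 82.898 MPa
τ_m = K_s·8F_mD/(πd³) = 1.0713 × 110.54 = 118.42 MPa
Goodman: 1/n_f = τ_a/S_se + τ_m/S_su = 82.898/180 + 118.42/636 = 0.46054 + 0.18620 = 0.64674
n_f = 1/0.64674 = 1.546

1.55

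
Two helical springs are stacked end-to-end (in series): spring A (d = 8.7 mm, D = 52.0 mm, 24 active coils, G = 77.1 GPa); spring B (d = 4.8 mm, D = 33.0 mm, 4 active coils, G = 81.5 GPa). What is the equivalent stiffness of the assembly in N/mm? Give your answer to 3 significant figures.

k_A = Gd⁴/(8D³N_a) = (77.1×10³)(8.7⁴)/(8·52.0³·24) = 16.361 N/mm
k_B = Gd⁴/(8D³N_a) = (81.5×10³)(4.8⁴)/(8·33.0³·4) = 37.621 N/mm
Series: 1/k_eq = 1/16.361 + 1/37.621 = 0.0877; k_eq = 11.402 N/mm

11.4 N/mm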